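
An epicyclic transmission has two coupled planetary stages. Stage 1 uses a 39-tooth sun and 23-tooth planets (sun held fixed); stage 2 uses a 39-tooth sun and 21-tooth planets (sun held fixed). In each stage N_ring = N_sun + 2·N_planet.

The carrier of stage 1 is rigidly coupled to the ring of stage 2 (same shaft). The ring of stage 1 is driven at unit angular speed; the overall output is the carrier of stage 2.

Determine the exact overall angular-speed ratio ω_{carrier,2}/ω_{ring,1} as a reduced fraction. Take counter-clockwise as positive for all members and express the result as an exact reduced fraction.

459/992

Stage 1: N_ring = 39 + 2·23 = 85
Stage 1: 39(ω_s−ω_c) = −85(ω_r−ω_c),  ω_s=0, ω_r=1
Stage 1: 39(0−ω_c) = −85(1−ω_c)  ⇒  124ω_c = 85  ⇒  ω_c = 85/124
  ⇒ ω_c¹/ω_r¹ = 85/124
Stage 2: N_ring = 39 + 2·21 = 81
Stage 2: 39(ω_s−ω_c) = −81(ω_r−ω_c),  ω_s=0, ω_r=1
Stage 2: 39(0−ω_c) = −81(1−ω_c)  ⇒  120ω_c = 81  ⇒  ω_c = 27/40
  ⇒ ω_c²/ω_r² = 27/40
Coupling ω_r² = ω_c¹ ⇒ overall = 85/124 × 27/40 = 459/992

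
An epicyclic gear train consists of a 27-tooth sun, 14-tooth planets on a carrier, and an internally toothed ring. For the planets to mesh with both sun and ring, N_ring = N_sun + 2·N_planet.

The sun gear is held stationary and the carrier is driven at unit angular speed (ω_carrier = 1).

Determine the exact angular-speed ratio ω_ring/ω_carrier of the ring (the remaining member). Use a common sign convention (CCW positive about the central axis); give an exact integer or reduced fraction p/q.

N_ring = 27 + 2·14 = 55
27(ω_s−ω_c) = −55(ω_r−ω_c),  ω_s=0, ω_c=1
ω_r = 1 − (27/55)(0−1) = 82/55
ω_r/ω_c = 82/55

82/55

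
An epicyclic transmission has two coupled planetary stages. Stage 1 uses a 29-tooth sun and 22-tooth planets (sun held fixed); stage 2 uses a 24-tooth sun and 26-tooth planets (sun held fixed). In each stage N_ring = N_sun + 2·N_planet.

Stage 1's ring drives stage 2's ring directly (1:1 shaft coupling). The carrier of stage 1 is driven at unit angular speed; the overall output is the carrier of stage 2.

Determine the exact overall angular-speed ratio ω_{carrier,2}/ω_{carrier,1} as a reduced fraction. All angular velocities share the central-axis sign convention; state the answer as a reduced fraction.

Stage 1: N_ring = 29 + 2·22 = 73
Stage 1: 29(ω_s−ω_c) = −73(ω_r−ω_c),  ω_s=0, ω_c=1
Stage 1: ω_r = 1 − (29/73)(0−1) = 102/73
  ⇒ ω_r¹/ω_c¹ = 102/73
Stage 2: N_ring = 24 + 2·26 = 76
Stage 2: 24(ω_s−ω_c) = −76(ω_r−ω_c),  ω_s=0, ω_r=1
Stage 2: 24(0−ω_c) = −76(1−ω_c)  ⇒  100ω_c = 76  ⇒  ω_c = 19/25
  ⇒ ω_c²/ω_r² = 19/25
Coupling ω_r² = ω_r¹ ⇒ overall = 102/73 × 19/25 = 1938/1825

1938/1825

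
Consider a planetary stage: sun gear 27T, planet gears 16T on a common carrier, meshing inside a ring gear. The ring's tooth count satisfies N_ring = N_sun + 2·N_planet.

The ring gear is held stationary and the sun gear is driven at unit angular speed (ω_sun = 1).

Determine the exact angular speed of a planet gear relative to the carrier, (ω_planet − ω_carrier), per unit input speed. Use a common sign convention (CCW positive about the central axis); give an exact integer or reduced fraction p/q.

N_ring = 27 + 2·16 = 59
27(ω_s−ω_c) = −59(ω_r−ω_c),  ω_r=0, ω_s=1
27(1−ω_c) = −59(0−ω_c)  ⇒  86ω_c = 27  ⇒  ω_c = 27/86
sun–planet: 27·(1−27/86) = −16·(ω_p−ω_c)  ⇒  ω_p−ω_c = −(27/16)·(59/86) = -1593/1376

-1593/1376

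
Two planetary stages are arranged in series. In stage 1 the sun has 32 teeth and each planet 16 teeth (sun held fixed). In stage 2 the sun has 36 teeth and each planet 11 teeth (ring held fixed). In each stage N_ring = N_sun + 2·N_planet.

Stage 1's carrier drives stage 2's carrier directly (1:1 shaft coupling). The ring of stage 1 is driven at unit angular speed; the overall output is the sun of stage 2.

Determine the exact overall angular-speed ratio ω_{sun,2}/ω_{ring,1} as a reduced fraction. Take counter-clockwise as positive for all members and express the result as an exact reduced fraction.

47/27

Stage 1: N_ring = 32 + 2·16 = 64
Stage 1: 32(ω_s−ω_c) = −64(ω_r−ω_c),  ω_s=0, ω_r=1
Stage 1: 32(0−ω_c) = −64(1−ω_c)  ⇒  96ω_c = 64  ⇒  ω_c = 2/3
  ⇒ ω_c¹/ω_r¹ = 2/3
Stage 2: N_ring = 36 + 2·11 = 58
Stage 2: 36(ω_s−ω_c) = −58(ω_r−ω_c),  ω_r=0, ω_c=1
Stage 2: ω_s = 1 − (58/36)(0−1) = 47/18
  ⇒ ω_s²/ω_c² = 47/18
Coupling ω_c² = ω_c¹ ⇒ overall = 2/3 × 47/18 = 47/27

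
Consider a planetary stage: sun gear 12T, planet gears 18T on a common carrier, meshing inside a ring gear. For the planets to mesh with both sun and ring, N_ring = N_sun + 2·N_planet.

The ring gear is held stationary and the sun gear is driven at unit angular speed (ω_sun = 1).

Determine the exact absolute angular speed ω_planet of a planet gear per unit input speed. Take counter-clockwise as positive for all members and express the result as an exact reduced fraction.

N_ring = 12 + 2·18 = 48
12(ω_s−ω_c) = −48(ω_r−ω_c),  ω_r=0, ω_s=1
12(1−ω_c) = −48(0−ω_c)  ⇒  60ω_c = 12  ⇒  ω_c = 1/5
sun–planet: 12·(1−1/5) = −18·(ω_p−ω_c)  ⇒  ω_p−ω_c = −(12/18)·(4/5) = -8/15
ω_p = 1/5 − 8/15 = -1/3

-1/3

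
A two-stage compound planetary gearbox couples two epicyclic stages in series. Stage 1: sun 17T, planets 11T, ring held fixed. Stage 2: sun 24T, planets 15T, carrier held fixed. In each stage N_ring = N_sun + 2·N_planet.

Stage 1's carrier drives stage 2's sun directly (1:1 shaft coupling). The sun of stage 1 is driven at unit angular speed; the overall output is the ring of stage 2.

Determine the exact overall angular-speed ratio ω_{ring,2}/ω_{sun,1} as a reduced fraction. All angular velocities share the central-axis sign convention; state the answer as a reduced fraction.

-17/126

Stage 1: N_ring = 17 + 2·11 = 39
Stage 1: 17(ω_s−ω_c) = −39(ω_r−ω_c),  ω_r=0, ω_s=1
Stage 1: 17(1−ω_c) = −39(0−ω_c)  ⇒  56ω_c = 17  ⇒  ω_c = 17/56
  ⇒ ω_c¹/ω_s¹ = 17/56
Stage 2: N_ring = 24 + 2·15 = 54
Stage 2: 24(ω_s−ω_c) = −54(ω_r−ω_c),  ω_c=0, ω_s=1
Stage 2: ω_r = 0 − (24/54)(1−0) = -4/9
  ⇒ ω_r²/ω_s² = -4/9
Coupling ω_s² = ω_c¹ ⇒ overall = 17/56 × -4/9 = -17/126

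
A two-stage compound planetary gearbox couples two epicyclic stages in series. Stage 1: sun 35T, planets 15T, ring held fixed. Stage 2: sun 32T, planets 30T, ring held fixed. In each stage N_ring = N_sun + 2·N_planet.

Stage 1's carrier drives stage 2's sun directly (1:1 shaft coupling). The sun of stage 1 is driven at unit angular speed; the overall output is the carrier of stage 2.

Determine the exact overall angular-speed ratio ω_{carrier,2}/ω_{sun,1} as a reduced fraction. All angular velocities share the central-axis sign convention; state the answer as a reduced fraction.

14/155

Stage 1: N_ring = 35 + 2·15 = 65
Stage 1: 35(ω_s−ω_c) = −65(ω_r−ω_c),  ω_r=0, ω_s=1
Stage 1: 35(1−ω_c) = −65(0−ω_c)  ⇒  100ω_c = 35  ⇒  ω_c = 7/20
  ⇒ ω_c¹/ω_s¹ = 7/20
Stage 2: N_ring = 32 + 2·30 = 92
Stage 2: 32(ω_s−ω_c) = −92(ω_r−ω_c),  ω_r=0, ω_s=1
Stage 2: 32(1−ω_c) = −92(0−ω_c)  ⇒  124ω_c = 32  ⇒  ω_c = 8/31
  ⇒ ω_c²/ω_s² = 8/31
Coupling ω_s² = ω_c¹ ⇒ overall = 7/20 × 8/31 = 14/155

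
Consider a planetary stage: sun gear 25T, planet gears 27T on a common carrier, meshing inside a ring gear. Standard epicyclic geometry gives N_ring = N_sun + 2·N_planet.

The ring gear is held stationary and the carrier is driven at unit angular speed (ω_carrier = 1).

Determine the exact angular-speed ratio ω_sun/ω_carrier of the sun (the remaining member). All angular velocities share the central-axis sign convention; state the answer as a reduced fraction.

N_ring = 25 + 2·27 = 79
25(ω_s−ω_c) = −79(ω_r−ω_c),  ω_r=0, ω_c=1
ω_s = 1 − (79/25)(0−1) = 104/25
ω_s/ω_c = 104/25

104/25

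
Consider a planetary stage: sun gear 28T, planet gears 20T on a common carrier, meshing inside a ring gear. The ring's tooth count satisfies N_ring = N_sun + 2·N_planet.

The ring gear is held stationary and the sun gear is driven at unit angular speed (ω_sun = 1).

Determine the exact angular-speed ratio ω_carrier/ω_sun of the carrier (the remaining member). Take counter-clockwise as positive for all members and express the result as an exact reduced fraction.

7/24

N_ring = 28 + 2·20 = 68
28(ω_s−ω_c) = −68(ω_r−ω_c),  ω_r=0, ω_s=1
28(1−ω_c) = −68(0−ω_c)  ⇒  96ω_c = 28  ⇒  ω_c = 7/24
ω_c/ω_s = 7/24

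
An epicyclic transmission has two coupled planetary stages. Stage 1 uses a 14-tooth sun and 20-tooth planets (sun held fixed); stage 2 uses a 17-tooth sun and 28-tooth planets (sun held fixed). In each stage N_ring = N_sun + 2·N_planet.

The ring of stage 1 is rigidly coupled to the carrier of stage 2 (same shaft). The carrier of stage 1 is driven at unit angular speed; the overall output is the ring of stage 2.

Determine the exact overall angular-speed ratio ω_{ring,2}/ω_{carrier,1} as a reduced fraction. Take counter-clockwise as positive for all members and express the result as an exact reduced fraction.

Stage 1: N_ring = 14 + 2·20 = 54
Stage 1: 14(ω_s−ω_c) = −54(ω_r−ω_c),  ω_s=0, ω_c=1
Stage 1: ω_r = 1 − (14/54)(0−1) = 34/27
  ⇒ ω_r¹/ω_c¹ = 34/27
Stage 2: N_ring = 17 + 2·28 = 73
Stage 2: 17(ω_s−ω_c) = −73(ω_r−ω_c),  ω_s=0, ω_c=1
Stage 2: ω_r = 1 − (17/73)(0−1) = 90/73
  ⇒ ω_r²/ω_c² = 90/73
Coupling ω_c² = ω_r¹ ⇒ overall = 34/27 × 90/73 = 340/219

340/219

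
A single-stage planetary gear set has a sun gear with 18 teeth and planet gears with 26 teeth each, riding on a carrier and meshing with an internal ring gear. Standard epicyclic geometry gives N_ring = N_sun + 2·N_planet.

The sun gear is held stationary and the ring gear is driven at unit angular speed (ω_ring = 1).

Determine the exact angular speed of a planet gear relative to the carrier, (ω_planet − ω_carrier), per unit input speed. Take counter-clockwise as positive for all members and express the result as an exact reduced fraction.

N_ring = 18 + 2·26 = 70
18(ω_s−ω_c) = −70(ω_r−ω_c),  ω_s=0, ω_r=1
18(0−ω_c) = −70(1−ω_c)  ⇒  88ω_c = 70  ⇒  ω_c = 35/44
sun–planet: 18·(0−35/44) = −26·(ω_p−ω_c)  ⇒  ω_p−ω_c = −(18/26)·(-35/44) = 315/572

315/572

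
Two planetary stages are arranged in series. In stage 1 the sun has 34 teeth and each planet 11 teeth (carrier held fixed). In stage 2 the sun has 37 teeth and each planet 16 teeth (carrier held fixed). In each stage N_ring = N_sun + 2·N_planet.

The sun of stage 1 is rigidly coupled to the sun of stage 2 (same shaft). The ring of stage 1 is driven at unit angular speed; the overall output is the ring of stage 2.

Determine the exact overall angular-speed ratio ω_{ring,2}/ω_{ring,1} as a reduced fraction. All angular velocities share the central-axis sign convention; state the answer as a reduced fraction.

1036/1173

Stage 1: N_ring = 34 + 2·11 = 56
Stage 1: 34(ω_s−ω_c) = −56(ω_r−ω_c),  ω_c=0, ω_r=1
Stage 1: ω_s = 0 − (56/34)(1−0) = -28/17
  ⇒ ω_s¹/ω_r¹ = -28/17
Stage 2: N_ring = 37 + 2·16 = 69
Stage 2: 37(ω_s−ω_c) = −69(ω_r−ω_c),  ω_c=0, ω_s=1
Stage 2: ω_r = 0 − (37/69)(1−0) = -37/69
  ⇒ ω_r²/ω_s² = -37/69
Coupling ω_s² = ω_s¹ ⇒ overall = -28/17 × -37/69 = 1036/1173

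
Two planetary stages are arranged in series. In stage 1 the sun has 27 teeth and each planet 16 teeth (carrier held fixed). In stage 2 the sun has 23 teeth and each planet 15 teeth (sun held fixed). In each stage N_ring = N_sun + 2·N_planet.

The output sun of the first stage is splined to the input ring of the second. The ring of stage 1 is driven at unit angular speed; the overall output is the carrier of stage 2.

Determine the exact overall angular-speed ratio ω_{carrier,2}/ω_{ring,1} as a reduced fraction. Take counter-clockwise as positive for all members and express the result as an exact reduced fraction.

-3127/2052

Stage 1: N_ring = 27 + 2·16 = 59
Stage 1: 27(ω_s−ω_c) = −59(ω_r−ω_c),  ω_c=0, ω_r=1
Stage 1: ω_s = 0 − (59/27)(1−0) = -59/27
  ⇒ ω_s¹/ω_r¹ = -59/27
Stage 2: N_ring = 23 + 2·15 = 53
Stage 2: 23(ω_s−ω_c) = −53(ω_r−ω_c),  ω_s=0, ω_r=1
Stage 2: 23(0−ω_c) = −53(1−ω_c)  ⇒  76ω_c = 53  ⇒  ω_c = 53/76
  ⇒ ω_c²/ω_r² = 53/76
Coupling ω_r² = ω_s¹ ⇒ overall = -59/27 × 53/76 = -3127/2052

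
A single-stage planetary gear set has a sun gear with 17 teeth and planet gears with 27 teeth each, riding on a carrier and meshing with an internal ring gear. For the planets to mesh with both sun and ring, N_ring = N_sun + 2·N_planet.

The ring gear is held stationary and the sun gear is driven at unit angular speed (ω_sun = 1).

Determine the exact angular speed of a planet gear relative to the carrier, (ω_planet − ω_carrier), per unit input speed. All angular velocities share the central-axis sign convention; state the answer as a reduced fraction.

N_ring = 17 + 2·27 = 71
17(ω_s−ω_c) = −71(ω_r−ω_c),  ω_r=0, ω_s=1
17(1−ω_c) = −71(0−ω_c)  ⇒  88ω_c = 17  ⇒  ω_c = 17/88
sun–planet: 17·(1−17/88) = −27·(ω_p−ω_c)  ⇒  ω_p−ω_c = −(17/27)·(71/88) = -1207/2376

-1207/2376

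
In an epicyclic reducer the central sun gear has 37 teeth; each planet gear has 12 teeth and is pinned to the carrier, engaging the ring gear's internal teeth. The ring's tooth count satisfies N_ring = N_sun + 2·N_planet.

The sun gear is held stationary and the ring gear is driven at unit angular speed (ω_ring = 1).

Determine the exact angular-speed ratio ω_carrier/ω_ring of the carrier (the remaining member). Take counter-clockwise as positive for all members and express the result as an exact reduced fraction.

N_ring = 37 + 2·12 = 61
37(ω_s−ω_c) = −61(ω_r−ω_c),  ω_s=0, ω_r=1
37(0−ω_c) = −61(1−ω_c)  ⇒  98ω_c = 61  ⇒  ω_c = 61/98
ω_c/ω_r = 61/98

61/98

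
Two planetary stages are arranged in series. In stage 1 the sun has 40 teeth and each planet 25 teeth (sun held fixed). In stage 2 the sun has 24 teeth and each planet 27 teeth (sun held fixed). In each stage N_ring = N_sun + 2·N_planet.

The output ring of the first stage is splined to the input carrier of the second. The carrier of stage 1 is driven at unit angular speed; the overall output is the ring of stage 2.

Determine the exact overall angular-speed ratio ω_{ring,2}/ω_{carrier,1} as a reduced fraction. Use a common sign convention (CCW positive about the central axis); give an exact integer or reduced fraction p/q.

17/9

Stage 1: N_ring = 40 + 2·25 = 90
Stage 1: 40(ω_s−ω_c) = −90(ω_r−ω_c),  ω_s=0, ω_c=1
Stage 1: ω_r = 1 − (40/90)(0−1) = 13/9
  ⇒ ω_r¹/ω_c¹ = 13/9
Stage 2: N_ring = 24 + 2·27 = 78
Stage 2: 24(ω_s−ω_c) = −78(ω_r−ω_c),  ω_s=0, ω_c=1
Stage 2: ω_r = 1 − (24/78)(0−1) = 17/13
  ⇒ ω_r²/ω_c² = 17/13
Coupling ω_c² = ω_r¹ ⇒ overall = 13/9 × 17/13 = 17/9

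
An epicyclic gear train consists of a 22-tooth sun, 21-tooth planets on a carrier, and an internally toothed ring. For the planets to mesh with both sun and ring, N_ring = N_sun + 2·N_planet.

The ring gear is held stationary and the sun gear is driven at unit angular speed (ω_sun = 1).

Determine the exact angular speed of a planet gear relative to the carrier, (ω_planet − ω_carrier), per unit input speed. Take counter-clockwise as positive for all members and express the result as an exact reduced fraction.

-704/903

N_ring = 22 + 2·21 = 64
22(ω_s−ω_c) = −64(ω_r−ω_c),  ω_r=0, ω_s=1
22(1−ω_c) = −64(0−ω_c)  ⇒  86ω_c = 22  ⇒  ω_c = 11/43
sun–planet: 22·(1−11/43) = −21·(ω_p−ω_c)  ⇒  ω_p−ω_c = −(22/21)·(32/43) = -704/903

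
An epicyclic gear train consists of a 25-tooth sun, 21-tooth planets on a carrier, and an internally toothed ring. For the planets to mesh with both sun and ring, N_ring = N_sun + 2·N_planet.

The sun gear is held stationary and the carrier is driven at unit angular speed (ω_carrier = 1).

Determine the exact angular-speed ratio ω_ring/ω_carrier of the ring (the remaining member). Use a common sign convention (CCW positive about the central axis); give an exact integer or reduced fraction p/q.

92/67

N_ring = 25 + 2·21 = 67
25(ω_s−ω_c) = −67(ω_r−ω_c),  ω_s=0, ω_c=1
ω_r = 1 − (25/67)(0−1) = 92/67
ω_r/ω_c = 92/67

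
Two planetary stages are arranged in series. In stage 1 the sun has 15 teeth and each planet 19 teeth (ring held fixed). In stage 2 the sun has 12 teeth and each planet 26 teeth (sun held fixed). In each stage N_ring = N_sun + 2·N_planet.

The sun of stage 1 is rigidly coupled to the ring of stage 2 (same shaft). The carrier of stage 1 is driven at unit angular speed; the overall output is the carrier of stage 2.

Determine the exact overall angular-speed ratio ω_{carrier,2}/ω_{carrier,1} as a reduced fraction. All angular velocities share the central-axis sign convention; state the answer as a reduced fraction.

Stage 1: N_ring = 15 + 2·19 = 53
Stage 1: 15(ω_s−ω_c) = −53(ω_r−ω_c),  ω_r=0, ω_c=1
Stage 1: ω_s = 1 − (53/15)(0−1) = 68/15
  ⇒ ω_s¹/ω_c¹ = 68/15
Stage 2: N_ring = 12 + 2·26 = 64
Stage 2: 12(ω_s−ω_c) = −64(ω_r−ω_c),  ω_s=0, ω_r=1
Stage 2: 12(0−ω_c) = −64(1−ω_c)  ⇒  76ω_c = 64  ⇒  ω_c = 16/19
  ⇒ ω_c²/ω_r² = 16/19
Coupling ω_r² = ω_s¹ ⇒ overall = 68/15 × 16/19 = 1088/285

1088/285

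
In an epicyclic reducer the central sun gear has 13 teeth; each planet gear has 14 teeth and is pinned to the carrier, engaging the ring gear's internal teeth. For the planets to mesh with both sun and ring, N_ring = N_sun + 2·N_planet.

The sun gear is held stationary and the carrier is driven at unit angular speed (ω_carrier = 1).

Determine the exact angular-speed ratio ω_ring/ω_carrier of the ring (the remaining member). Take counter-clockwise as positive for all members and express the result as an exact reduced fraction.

54/41

N_ring = 13 + 2·14 = 41
13(ω_s−ω_c) = −41(ω_r−ω_c),  ω_s=0, ω_c=1
ω_r = 1 − (13/41)(0−1) = 54/41
ω_r/ω_c = 54/41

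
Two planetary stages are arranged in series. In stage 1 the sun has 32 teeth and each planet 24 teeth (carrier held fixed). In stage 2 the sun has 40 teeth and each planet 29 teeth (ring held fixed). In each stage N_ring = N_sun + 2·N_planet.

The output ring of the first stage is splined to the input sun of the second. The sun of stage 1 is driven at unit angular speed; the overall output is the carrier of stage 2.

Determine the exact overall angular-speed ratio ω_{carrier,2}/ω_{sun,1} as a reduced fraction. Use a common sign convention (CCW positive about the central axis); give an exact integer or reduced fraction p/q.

-8/69

Stage 1: N_ring = 32 + 2·24 = 80
Stage 1: 32(ω_s−ω_c) = −80(ω_r−ω_c),  ω_c=0, ω_s=1
Stage 1: ω_r = 0 − (32/80)(1−0) = -2/5
  ⇒ ω_r¹/ω_s¹ = -2/5
Stage 2: N_ring = 40 + 2·29 = 98
Stage 2: 40(ω_s−ω_c) = −98(ω_r−ω_c),  ω_r=0, ω_s=1
Stage 2: 40(1−ω_c) = −98(0−ω_c)  ⇒  138ω_c = 40  ⇒  ω_c = 20/69
  ⇒ ω_c²/ω_s² = 20/69
Coupling ω_s² = ω_r¹ ⇒ overall = -2/5 × 20/69 = -8/69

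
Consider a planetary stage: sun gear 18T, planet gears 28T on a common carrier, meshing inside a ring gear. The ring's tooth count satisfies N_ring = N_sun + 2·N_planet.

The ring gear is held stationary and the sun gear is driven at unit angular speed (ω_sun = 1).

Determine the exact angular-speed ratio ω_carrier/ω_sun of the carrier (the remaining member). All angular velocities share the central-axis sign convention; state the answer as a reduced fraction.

9/46

N_ring = 18 + 2·28 = 74
18(ω_s−ω_c) = −74(ω_r−ω_c),  ω_r=0, ω_s=1
18(1−ω_c) = −74(0−ω_c)  ⇒  92ω_c = 18  ⇒  ω_c = 9/46
ω_c/ω_s = 9/46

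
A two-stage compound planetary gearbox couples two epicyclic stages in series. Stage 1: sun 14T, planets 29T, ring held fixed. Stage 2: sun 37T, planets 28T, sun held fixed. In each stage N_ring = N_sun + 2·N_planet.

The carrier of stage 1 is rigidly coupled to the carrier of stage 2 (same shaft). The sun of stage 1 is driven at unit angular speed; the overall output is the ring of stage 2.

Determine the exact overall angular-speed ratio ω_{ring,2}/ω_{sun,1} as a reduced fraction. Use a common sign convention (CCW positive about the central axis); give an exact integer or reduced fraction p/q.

Stage 1: N_ring = 14 + 2·29 = 72
Stage 1: 14(ω_s−ω_c) = −72(ω_r−ω_c),  ω_r=0, ω_s=1
Stage 1: 14(1−ω_c) = −72(0−ω_c)  ⇒  86ω_c = 14  ⇒  ω_c = 7/43
  ⇒ ω_c¹/ω_s¹ = 7/43
Stage 2: N_ring = 37 + 2·28 = 93
Stage 2: 37(ω_s−ω_c) = −93(ω_r−ω_c),  ω_s=0, ω_c=1
Stage 2: ω_r = 1 − (37/93)(0−1) = 130/93
  ⇒ ω_r²/ω_c² = 130/93
Coupling ω_c² = ω_c¹ ⇒ overall = 7/43 × 130/93 = 910/3999

910/3999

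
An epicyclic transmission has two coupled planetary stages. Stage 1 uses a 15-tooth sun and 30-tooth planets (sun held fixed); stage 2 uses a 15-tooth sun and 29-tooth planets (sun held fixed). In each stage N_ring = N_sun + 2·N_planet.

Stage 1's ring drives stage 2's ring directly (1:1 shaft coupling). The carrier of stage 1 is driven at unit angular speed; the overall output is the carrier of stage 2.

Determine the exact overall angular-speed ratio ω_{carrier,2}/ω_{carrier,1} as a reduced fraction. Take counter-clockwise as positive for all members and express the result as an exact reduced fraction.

Stage 1: N_ring = 15 + 2·30 = 75
Stage 1: 15(ω_s−ω_c) = −75(ω_r−ω_c),  ω_s=0, ω_c=1
Stage 1: ω_r = 1 − (15/75)(0−1) = 6/5
  ⇒ ω_r¹/ω_c¹ = 6/5
Stage 2: N_ring = 15 + 2·29 = 73
Stage 2: 15(ω_s−ω_c) = −73(ω_r−ω_c),  ω_s=0, ω_r=1
Stage 2: 15(0−ω_c) = −73(1−ω_c)  ⇒  88ω_c = 73  ⇒  ω_c = 73/88
  ⇒ ω_c²/ω_r² = 73/88
Coupling ω_r² = ω_r¹ ⇒ overall = 6/5 × 73/88 = 219/220

219/220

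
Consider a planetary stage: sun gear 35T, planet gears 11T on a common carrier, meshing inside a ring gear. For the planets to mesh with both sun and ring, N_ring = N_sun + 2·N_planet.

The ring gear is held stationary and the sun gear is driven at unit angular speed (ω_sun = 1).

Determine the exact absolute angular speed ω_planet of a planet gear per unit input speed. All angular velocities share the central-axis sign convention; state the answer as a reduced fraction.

N_ring = 35 + 2·11 = 57
35(ω_s−ω_c) = −57(ω_r−ω_c),  ω_r=0, ω_s=1
35(1−ω_c) = −57(0−ω_c)  ⇒  92ω_c = 35  ⇒  ω_c = 35/92
sun–planet: 35·(1−35/92) = −11·(ω_p−ω_c)  ⇒  ω_p−ω_c = −(35/11)·(57/92) = -1995/1012
ω_p = 35/92 − 1995/1012 = -35/22

-35/22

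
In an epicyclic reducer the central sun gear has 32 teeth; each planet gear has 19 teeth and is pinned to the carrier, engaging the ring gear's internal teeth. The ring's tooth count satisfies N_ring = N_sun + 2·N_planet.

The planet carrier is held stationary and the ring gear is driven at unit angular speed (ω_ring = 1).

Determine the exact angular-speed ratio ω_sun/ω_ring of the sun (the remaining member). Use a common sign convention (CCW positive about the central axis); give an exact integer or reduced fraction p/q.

N_ring = 32 + 2·19 = 70
32(ω_s−ω_c) = −70(ω_r−ω_c),  ω_c=0, ω_r=1
ω_s = 0 − (70/32)(1−0) = -35/16
ω_s/ω_r = -35/16

-35/16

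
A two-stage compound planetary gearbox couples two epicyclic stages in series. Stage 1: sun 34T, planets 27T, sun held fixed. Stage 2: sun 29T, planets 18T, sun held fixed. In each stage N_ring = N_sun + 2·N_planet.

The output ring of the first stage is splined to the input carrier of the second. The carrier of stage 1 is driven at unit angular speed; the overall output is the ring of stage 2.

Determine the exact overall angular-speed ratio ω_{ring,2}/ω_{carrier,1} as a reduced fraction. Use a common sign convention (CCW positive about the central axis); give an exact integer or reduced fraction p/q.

Stage 1: N_ring = 34 + 2·27 = 88
Stage 1: 34(ω_s−ω_c) = −88(ω_r−ω_c),  ω_s=0, ω_c=1
Stage 1: ω_r = 1 − (34/88)(0−1) = 61/44
  ⇒ ω_r¹/ω_c¹ = 61/44
Stage 2: N_ring = 29 + 2·18 = 65
Stage 2: 29(ω_s−ω_c) = −65(ω_r−ω_c),  ω_s=0, ω_c=1
Stage 2: ω_r = 1 − (29/65)(0−1) = 94/65
  ⇒ ω_r²/ω_c² = 94/65
Coupling ω_c² = ω_r¹ ⇒ overall = 61/44 × 94/65 = 2867/1430

2867/1430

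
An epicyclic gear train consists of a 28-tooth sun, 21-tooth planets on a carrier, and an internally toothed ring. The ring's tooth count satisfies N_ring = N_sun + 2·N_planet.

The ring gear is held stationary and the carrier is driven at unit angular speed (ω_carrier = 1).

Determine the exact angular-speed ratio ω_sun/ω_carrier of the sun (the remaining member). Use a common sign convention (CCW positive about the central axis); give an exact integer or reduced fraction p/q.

N_ring = 28 + 2·21 = 70
28(ω_s−ω_c) = −70(ω_r−ω_c),  ω_r=0, ω_c=1
ω_s = 1 − (70/28)(0−1) = 7/2
ω_s/ω_c = 7/2

7/2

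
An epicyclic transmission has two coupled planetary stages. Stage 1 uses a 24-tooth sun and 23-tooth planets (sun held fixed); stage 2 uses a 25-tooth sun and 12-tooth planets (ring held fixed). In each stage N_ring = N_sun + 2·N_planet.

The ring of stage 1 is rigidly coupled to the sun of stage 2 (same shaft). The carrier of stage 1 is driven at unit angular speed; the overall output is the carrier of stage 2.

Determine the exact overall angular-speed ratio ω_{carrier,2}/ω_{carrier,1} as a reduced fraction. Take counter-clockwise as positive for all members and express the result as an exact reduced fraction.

235/518

Stage 1: N_ring = 24 + 2·23 = 70
Stage 1: 24(ω_s−ω_c) = −70(ω_r−ω_c),  ω_s=0, ω_c=1
Stage 1: ω_r = 1 − (24/70)(0−1) = 47/35
  ⇒ ω_r¹/ω_c¹ = 47/35
Stage 2: N_ring = 25 + 2·12 = 49
Stage 2: 25(ω_s−ω_c) = −49(ω_r−ω_c),  ω_r=0, ω_s=1
Stage 2: 25(1−ω_c) = −49(0−ω_c)  ⇒  74ω_c = 25  ⇒  ω_c = 25/74
  ⇒ ω_c²/ω_s² = 25/74
Coupling ω_s² = ω_r¹ ⇒ overall = 47/35 × 25/74 = 235/518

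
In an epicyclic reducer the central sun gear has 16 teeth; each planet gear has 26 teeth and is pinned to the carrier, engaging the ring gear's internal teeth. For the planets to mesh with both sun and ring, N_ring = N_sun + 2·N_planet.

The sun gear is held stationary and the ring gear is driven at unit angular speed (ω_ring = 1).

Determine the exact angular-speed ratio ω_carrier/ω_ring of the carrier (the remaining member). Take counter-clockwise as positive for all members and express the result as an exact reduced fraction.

17/21

N_ring = 16 + 2·26 = 68
16(ω_s−ω_c) = −68(ω_r−ω_c),  ω_s=0, ω_r=1
16(0−ω_c) = −68(1−ω_c)  ⇒  84ω_c = 68  ⇒  ω_c = 17/21
ω_c/ω_r = 17/21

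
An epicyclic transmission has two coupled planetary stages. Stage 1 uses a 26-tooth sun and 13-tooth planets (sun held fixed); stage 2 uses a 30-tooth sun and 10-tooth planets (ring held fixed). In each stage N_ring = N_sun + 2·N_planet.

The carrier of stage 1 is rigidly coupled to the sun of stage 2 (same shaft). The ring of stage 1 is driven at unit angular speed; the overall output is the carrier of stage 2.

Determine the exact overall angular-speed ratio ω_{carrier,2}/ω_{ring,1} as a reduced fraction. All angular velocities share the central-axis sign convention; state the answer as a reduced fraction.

Stage 1: N_ring = 26 + 2·13 = 52
Stage 1: 26(ω_s−ω_c) = −52(ω_r−ω_c),  ω_s=0, ω_r=1
Stage 1: 26(0−ω_c) = −52(1−ω_c)  ⇒  78ω_c = 52  ⇒  ω_c = 2/3
  ⇒ ω_c¹/ω_r¹ = 2/3
Stage 2: N_ring = 30 + 2·10 = 50
Stage 2: 30(ω_s−ω_c) = −50(ω_r−ω_c),  ω_r=0, ω_s=1
Stage 2: 30(1−ω_c) = −50(0−ω_c)  ⇒  80ω_c = 30  ⇒  ω_c = 3/8
  ⇒ ω_c²/ω_s² = 3/8
Coupling ω_s² = ω_c¹ ⇒ overall = 2/3 × 3/8 = 1/4

1/4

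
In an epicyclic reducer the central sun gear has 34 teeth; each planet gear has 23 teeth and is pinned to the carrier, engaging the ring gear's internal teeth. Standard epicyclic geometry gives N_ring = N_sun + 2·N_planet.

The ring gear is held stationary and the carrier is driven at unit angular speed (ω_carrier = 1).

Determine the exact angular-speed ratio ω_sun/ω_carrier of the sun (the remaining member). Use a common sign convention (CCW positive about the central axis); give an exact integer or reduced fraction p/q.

N_ring = 34 + 2·23 = 80
34(ω_s−ω_c) = −80(ω_r−ω_c),  ω_r=0, ω_c=1
ω_s = 1 − (80/34)(0−1) = 57/17
ω_s/ω_c = 57/17

57/17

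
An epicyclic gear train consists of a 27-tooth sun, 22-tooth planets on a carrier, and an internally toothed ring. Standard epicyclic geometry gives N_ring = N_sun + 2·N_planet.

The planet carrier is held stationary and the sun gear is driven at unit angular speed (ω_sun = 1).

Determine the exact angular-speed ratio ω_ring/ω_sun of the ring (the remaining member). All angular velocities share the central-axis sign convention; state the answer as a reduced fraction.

N_ring = 27 + 2·22 = 71
27(ω_s−ω_c) = −71(ω_r−ω_c),  ω_c=0, ω_s=1
ω_r = 0 − (27/71)(1−0) = -27/71
ω_r/ω_s = -27/71

-27/71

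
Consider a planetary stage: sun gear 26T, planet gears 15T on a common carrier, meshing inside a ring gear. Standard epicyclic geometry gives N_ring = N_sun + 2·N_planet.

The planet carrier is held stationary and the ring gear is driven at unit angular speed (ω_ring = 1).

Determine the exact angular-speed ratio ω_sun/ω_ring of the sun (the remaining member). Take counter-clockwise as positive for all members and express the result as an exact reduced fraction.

-28/13

N_ring = 26 + 2·15 = 56
26(ω_s−ω_c) = −56(ω_r−ω_c),  ω_c=0, ω_r=1
ω_s = 0 − (56/26)(1−0) = -28/13
ω_s/ω_r = -28/13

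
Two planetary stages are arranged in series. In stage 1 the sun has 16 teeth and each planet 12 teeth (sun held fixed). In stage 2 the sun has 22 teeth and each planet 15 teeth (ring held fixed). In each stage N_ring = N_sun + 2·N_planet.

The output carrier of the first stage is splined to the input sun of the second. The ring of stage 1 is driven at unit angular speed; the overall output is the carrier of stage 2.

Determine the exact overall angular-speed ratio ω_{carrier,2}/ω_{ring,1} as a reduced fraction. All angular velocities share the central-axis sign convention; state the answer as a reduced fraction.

Stage 1: N_ring = 16 + 2·12 = 40
Stage 1: 16(ω_s−ω_c) = −40(ω_r−ω_c),  ω_s=0, ω_r=1
Stage 1: 16(0−ω_c) = −40(1−ω_c)  ⇒  56ω_c = 40  ⇒  ω_c = 5/7
  ⇒ ω_c¹/ω_r¹ = 5/7
Stage 2: N_ring = 22 + 2·15 = 52
Stage 2: 22(ω_s−ω_c) = −52(ω_r−ω_c),  ω_r=0, ω_s=1
Stage 2: 22(1−ω_c) = −52(0−ω_c)  ⇒  74ω_c = 22  ⇒  ω_c = 11/37
  ⇒ ω_c²/ω_s² = 11/37
Coupling ω_s² = ω_c¹ ⇒ overall = 5/7 × 11/37 = 55/259

55/259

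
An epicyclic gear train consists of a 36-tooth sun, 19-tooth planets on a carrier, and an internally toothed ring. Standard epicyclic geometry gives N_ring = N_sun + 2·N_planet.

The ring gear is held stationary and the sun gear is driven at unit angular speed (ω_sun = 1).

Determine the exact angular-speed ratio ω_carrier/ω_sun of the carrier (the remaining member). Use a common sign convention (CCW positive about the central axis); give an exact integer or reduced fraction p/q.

N_ring = 36 + 2·19 = 74
36(ω_s−ω_c) = −74(ω_r−ω_c),  ω_r=0, ω_s=1
36(1−ω_c) = −74(0−ω_c)  ⇒  110ω_c = 36  ⇒  ω_c = 18/55
ω_c/ω_s = 18/55

18/55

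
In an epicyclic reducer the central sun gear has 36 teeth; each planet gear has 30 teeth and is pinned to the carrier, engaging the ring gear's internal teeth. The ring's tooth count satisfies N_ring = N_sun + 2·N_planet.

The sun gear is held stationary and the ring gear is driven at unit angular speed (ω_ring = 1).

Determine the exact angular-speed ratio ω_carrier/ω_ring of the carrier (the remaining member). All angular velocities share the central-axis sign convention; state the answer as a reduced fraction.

N_ring = 36 + 2·30 = 96
36(ω_s−ω_c) = −96(ω_r−ω_c),  ω_s=0, ω_r=1
36(0−ω_c) = −96(1−ω_c)  ⇒  132ω_c = 96  ⇒  ω_c = 8/11
ω_c/ω_r = 8/11

8/11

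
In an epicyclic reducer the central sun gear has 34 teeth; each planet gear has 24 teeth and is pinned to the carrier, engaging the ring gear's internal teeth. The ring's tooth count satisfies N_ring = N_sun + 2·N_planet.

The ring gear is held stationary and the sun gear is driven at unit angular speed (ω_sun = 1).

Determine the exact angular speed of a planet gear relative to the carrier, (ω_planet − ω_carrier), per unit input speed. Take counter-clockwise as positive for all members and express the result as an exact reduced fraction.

N_ring = 34 + 2·24 = 82
34(ω_s−ω_c) = −82(ω_r−ω_c),  ω_r=0, ω_s=1
34(1−ω_c) = −82(0−ω_c)  ⇒  116ω_c = 34  ⇒  ω_c = 17/58
sun–planet: 34·(1−17/58) = −24·(ω_p−ω_c)  ⇒  ω_p−ω_c = −(34/24)·(41/58) = -697/696

-697/696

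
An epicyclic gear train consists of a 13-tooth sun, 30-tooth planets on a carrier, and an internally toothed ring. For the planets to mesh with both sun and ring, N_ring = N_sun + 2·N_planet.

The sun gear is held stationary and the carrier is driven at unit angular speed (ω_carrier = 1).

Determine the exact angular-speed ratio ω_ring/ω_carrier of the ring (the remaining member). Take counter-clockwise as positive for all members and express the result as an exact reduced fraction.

86/73

N_ring = 13 + 2·30 = 73
13(ω_s−ω_c) = −73(ω_r−ω_c),  ω_s=0, ω_c=1
ω_r = 1 − (13/73)(0−1) = 86/73
ω_r/ω_c = 86/73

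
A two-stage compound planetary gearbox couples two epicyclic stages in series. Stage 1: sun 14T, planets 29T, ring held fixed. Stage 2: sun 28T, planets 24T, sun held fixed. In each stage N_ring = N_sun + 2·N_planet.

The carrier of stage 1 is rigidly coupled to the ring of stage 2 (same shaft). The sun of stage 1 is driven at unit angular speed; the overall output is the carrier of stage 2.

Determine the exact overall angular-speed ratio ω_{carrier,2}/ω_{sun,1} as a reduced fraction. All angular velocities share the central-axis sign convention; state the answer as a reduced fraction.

Stage 1: N_ring = 14 + 2·29 = 72
Stage 1: 14(ω_s−ω_c) = −72(ω_r−ω_c),  ω_r=0, ω_s=1
Stage 1: 14(1−ω_c) = −72(0−ω_c)  ⇒  86ω_c = 14  ⇒  ω_c = 7/43
  ⇒ ω_c¹/ω_s¹ = 7/43
Stage 2: N_ring = 28 + 2·24 = 76
Stage 2: 28(ω_s−ω_c) = −76(ω_r−ω_c),  ω_s=0, ω_r=1
Stage 2: 28(0−ω_c) = −76(1−ω_c)  ⇒  104ω_c = 76  ⇒  ω_c = 19/26
  ⇒ ω_c²/ω_r² = 19/26
Coupling ω_r² = ω_c¹ ⇒ overall = 7/43 × 19/26 = 133/1118

133/1118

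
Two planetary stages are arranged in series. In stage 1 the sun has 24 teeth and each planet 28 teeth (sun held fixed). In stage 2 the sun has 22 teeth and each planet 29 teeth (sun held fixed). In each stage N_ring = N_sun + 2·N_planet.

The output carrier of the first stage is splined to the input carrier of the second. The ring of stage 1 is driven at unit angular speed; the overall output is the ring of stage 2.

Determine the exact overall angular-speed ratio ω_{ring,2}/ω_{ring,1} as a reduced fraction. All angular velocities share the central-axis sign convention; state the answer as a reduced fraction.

Stage 1: N_ring = 24 + 2·28 = 80
Stage 1: 24(ω_s−ω_c) = −80(ω_r−ω_c),  ω_s=0, ω_r=1
Stage 1: 24(0−ω_c) = −80(1−ω_c)  ⇒  104ω_c = 80  ⇒  ω_c = 10/13
  ⇒ ω_c¹/ω_r¹ = 10/13
Stage 2: N_ring = 22 + 2·29 = 80
Stage 2: 22(ω_s−ω_c) = −80(ω_r−ω_c),  ω_s=0, ω_c=1
Stage 2: ω_r = 1 − (22/80)(0−1) = 51/40
  ⇒ ω_r²/ω_c² = 51/40
Coupling ω_c² = ω_c¹ ⇒ overall = 10/13 × 51/40 = 51/52

51/52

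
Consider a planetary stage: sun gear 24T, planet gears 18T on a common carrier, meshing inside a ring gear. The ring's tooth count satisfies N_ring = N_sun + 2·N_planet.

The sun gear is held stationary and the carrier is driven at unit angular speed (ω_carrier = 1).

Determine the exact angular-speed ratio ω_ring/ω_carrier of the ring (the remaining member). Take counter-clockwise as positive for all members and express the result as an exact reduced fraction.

N_ring = 24 + 2·18 = 60
24(ω_s−ω_c) = −60(ω_r−ω_c),  ω_s=0, ω_c=1
ω_r = 1 − (24/60)(0−1) = 7/5
ω_r/ω_c = 7/5

7/5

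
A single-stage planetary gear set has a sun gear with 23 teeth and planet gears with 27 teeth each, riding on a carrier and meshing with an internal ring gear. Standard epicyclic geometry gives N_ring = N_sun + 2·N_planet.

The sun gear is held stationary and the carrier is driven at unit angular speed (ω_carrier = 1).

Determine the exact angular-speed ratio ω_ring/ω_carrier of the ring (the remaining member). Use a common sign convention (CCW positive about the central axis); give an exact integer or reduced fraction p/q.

N_ring = 23 + 2·27 = 77
23(ω_s−ω_c) = −77(ω_r−ω_c),  ω_s=0, ω_c=1
ω_r = 1 − (23/77)(0−1) = 100/77
ω_r/ω_c = 100/77

100/77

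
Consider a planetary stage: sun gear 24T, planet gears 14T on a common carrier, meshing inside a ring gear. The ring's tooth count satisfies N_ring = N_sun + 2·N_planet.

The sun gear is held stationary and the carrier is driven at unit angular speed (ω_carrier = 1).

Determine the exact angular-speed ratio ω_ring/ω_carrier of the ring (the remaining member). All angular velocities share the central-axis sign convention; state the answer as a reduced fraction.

N_ring = 24 + 2·14 = 52
24(ω_s−ω_c) = −52(ω_r−ω_c),  ω_s=0, ω_c=1
ω_r = 1 − (24/52)(0−1) = 19/13
ω_r/ω_c = 19/13

19/13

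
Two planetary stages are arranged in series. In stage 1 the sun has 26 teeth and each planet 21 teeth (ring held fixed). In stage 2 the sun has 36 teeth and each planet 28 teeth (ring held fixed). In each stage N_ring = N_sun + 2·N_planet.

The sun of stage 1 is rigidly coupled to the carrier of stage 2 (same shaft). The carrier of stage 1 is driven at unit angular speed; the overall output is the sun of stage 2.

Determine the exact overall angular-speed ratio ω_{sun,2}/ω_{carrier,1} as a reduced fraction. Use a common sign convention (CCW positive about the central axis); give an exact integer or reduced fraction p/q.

Stage 1: N_ring = 26 + 2·21 = 68
Stage 1: 26(ω_s−ω_c) = −68(ω_r−ω_c),  ω_r=0, ω_c=1
Stage 1: ω_s = 1 − (68/26)(0−1) = 47/13
  ⇒ ω_s¹/ω_c¹ = 47/13
Stage 2: N_ring = 36 + 2·28 = 92
Stage 2: 36(ω_s−ω_c) = −92(ω_r−ω_c),  ω_r=0, ω_c=1
Stage 2: ω_s = 1 − (92/36)(0−1) = 32/9
  ⇒ ω_s²/ω_c² = 32/9
Coupling ω_c² = ω_s¹ ⇒ overall = 47/13 × 32/9 = 1504/117

1504/117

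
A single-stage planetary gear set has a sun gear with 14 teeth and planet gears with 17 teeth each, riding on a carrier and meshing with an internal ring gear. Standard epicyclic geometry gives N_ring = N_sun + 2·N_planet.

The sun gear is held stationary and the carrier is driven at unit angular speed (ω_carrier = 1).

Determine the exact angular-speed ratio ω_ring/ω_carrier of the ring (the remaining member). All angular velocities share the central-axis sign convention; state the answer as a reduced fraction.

31/24

N_ring = 14 + 2·17 = 48
14(ω_s−ω_c) = −48(ω_r−ω_c),  ω_s=0, ω_c=1
ω_r = 1 − (14/48)(0−1) = 31/24
ω_r/ω_c = 31/24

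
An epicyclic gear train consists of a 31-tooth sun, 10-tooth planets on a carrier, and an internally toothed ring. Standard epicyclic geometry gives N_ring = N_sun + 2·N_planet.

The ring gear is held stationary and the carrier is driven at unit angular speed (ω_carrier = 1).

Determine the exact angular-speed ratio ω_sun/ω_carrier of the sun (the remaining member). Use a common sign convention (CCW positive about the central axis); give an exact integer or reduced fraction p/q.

N_ring = 31 + 2·10 = 51
31(ω_s−ω_c) = −51(ω_r−ω_c),  ω_r=0, ω_c=1
ω_s = 1 − (51/31)(0−1) = 82/31
ω_s/ω_c = 82/31

82/31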